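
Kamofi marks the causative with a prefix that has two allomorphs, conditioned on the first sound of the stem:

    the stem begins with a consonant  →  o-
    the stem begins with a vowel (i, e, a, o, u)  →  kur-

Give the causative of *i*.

Since the first sound of *i* is /i/ (a vowel), it takes kur-, giving *kuri*.

kuri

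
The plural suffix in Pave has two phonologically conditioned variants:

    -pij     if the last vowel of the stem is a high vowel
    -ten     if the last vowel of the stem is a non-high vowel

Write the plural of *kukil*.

kukilpij

The last vowel of *kukil* is /i/, which is a high vowel, so the suffix is -pij, giving *kukilpij*.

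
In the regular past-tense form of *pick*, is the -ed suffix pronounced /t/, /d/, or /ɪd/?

The stem *pick* ends in a voiceless consonant other than /t/.
The -ed suffix is realized as /ɪd/ after /t, d/; as /t/ after other voiceless consonants; and as /d/ after other voiced sounds.
So -ed on *pick* is pronounced /t/.

/t/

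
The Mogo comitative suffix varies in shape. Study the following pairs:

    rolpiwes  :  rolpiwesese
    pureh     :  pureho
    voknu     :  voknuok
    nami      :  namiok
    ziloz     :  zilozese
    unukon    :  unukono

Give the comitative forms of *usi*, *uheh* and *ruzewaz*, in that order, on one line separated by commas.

usiok, uheho, ruzewazese

Looking at the final sound of each stem: -ese when the stem ends in a sibilant (*rolpiwes*, *ziloz*); -o when the stem ends in a non-sibilant consonant (*pureh*, *unukon*); -ok when the stem ends in a vowel (*voknu*, *nami*).
The final sound of *usi* is /i/, which is a vowel, so the suffix is -ok, giving *usiok*.
*uheh*: final sound = /h/, a non-sibilant consonant → -o → *uheho*.
The final sound of *ruzewaz* is /z/, which is a sibilant, so the suffix is -ese, giving *ruzewazese*.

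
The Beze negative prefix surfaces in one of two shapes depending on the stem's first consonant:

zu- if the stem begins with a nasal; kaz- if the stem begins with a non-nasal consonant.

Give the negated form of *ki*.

kazki

*ki*: first consonant = /k/, non-nasal → kaz- → *kazki*.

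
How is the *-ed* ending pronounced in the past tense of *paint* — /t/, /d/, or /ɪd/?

The stem *paint* ends in /t/ or /d/.
The -ed suffix is realized as /ɪd/ after /t, d/; as /t/ after other voiceless consonants; and as /d/ after other voiced sounds.
So -ed on *paint* is pronounced /ɪd/.

/ɪd/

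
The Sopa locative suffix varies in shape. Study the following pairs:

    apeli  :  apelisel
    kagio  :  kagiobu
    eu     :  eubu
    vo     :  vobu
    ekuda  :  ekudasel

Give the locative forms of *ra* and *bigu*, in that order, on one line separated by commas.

rasel, bigubu

The suffix is conditioned by the last vowel: -bu when the last vowel of the stem is a rounded vowel (*kagio*, *eu*, *vo*); -sel when the last vowel of the stem is an unrounded vowel (*apeli*, *ekuda*).
*ra*: last vowel = /a/, an unrounded vowel → -sel → *rasel*.
*bigu*: last vowel = /u/, a rounded vowel → -bu → *bigubu*.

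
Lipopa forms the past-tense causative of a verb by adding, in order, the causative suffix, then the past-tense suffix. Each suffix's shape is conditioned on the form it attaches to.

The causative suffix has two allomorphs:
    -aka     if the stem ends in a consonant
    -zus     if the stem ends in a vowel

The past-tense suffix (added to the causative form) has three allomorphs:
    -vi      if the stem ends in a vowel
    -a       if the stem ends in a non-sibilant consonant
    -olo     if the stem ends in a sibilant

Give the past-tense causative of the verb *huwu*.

*huwu*: final sound = /u/, a vowel → -zus → *huwuzus*.
Since the final sound of the causative form *huwuzus* is /s/ (a sibilant), it takes -olo, giving *huwuzusolo*.

huwuzusolo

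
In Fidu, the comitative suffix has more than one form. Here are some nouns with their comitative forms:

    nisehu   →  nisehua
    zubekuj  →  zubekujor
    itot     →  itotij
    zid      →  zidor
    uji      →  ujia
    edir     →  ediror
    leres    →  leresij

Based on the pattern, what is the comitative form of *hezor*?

The alternation tracks the final sound of the stem — -ij when the stem ends in a voiceless consonant (*itot*, *leres*); -or when the stem ends in a voiced consonant (*zubekuj*, *zid*, *edir*); -a when the stem ends in a vowel (*nisehu*, *uji*).
*hezor*: final sound = /r/, a voiced consonant → -or → *hezoror*.

hezoror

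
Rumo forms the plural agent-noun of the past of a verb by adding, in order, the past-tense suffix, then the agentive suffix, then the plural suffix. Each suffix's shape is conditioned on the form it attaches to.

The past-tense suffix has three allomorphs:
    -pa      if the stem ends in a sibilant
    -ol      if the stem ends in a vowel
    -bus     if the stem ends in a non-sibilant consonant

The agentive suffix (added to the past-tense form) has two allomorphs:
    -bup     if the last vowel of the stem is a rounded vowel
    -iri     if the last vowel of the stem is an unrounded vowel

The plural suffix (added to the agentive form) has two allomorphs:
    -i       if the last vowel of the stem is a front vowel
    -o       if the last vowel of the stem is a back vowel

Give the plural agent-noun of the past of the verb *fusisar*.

fusisarbusbupo

Since the final sound of *fusisar* is /r/ (a non-sibilant consonant), it takes -bus, giving *fusisarbus*.
The past-tense form *fusisarbus*: last vowel = /u/, a rounded vowel → -bup → *fusisarbusbup*.
The last vowel of the agentive form *fusisarbusbup* is /u/, which is a back vowel, so the plural suffix is -o, giving *fusisarbusbupo*.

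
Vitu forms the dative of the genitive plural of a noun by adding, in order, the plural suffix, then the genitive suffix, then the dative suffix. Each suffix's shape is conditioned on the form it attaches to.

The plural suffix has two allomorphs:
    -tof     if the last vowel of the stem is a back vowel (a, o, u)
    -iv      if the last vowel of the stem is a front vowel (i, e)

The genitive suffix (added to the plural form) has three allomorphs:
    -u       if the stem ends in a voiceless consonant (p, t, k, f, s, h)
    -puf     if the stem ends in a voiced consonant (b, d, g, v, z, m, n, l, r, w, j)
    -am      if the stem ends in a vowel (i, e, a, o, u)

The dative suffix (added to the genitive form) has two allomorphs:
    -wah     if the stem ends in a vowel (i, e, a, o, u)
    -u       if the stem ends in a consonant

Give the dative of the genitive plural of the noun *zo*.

zotofuwah

The last vowel of *zo* is /o/, which is a back vowel, so the plural suffix is -tof, giving *zotof*.
The final sound of the plural form *zotof* is /f/, which is a voiceless consonant, so the genitive suffix is -u, giving *zotofu*.
The final sound of the genitive form *zotofu* is /u/, which is a vowel, so the dative suffix is -wah, giving *zotofuwah*.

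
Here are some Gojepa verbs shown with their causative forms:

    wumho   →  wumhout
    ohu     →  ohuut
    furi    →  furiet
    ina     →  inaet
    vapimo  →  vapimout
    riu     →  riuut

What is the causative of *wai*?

waiet

The pattern is rounding harmony: -ut when the last vowel of the stem is a rounded vowel (*wumho*, *ohu*, *vapimo*, *riu*); -et when the last vowel of the stem is an unrounded vowel (*furi*, *ina*).
*wai* — last vowel /i/ (an unrounded vowel) → -et → *waiet*.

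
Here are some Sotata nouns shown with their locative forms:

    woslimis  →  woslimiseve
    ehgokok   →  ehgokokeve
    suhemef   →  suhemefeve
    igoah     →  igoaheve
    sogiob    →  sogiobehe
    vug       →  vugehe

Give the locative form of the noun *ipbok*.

Looking at the final consonant of each stem: -eve when the stem ends in a voiceless consonant (*woslimis*, *ehgokok*, *suhemef*, *igoah*); -ehe when the stem ends in a voiced consonant (*sogiob*, *vug*).
*ipbok* — final consonant /k/ (voiceless) → -eve → *ipbokeve*.

ipbokeve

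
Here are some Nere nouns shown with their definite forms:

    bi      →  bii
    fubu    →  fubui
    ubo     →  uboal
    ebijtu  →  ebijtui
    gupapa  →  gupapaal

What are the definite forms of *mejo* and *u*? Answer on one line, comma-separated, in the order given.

mejoal, ui

The suffix is conditioned by the last vowel: -i when the last vowel of the stem is a high vowel (*bi*, *fubu*, *ebijtu*); -al when the last vowel of the stem is a non-high vowel (*ubo*, *gupapa*).
*mejo* — last vowel /o/ (a non-high vowel) → -al → *mejoal*.
Since the last vowel of *u* is /u/ (a high vowel), it takes -i, giving *ui*.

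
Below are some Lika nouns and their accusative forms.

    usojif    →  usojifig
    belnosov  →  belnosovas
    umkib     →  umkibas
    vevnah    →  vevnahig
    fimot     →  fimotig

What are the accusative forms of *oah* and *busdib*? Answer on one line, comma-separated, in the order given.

oahig, busdibas

The alternation tracks the final consonant of the stem — -ig when the stem ends in a voiceless consonant (*usojif*, *vevnah*, *fimot*); -as when the stem ends in a voiced consonant (*belnosov*, *umkib*).
Since the final consonant of *oah* is /h/ (voiceless), it takes -ig, giving *oahig*.
*busdib*: final consonant = /b/, voiced → -as → *busdibas*.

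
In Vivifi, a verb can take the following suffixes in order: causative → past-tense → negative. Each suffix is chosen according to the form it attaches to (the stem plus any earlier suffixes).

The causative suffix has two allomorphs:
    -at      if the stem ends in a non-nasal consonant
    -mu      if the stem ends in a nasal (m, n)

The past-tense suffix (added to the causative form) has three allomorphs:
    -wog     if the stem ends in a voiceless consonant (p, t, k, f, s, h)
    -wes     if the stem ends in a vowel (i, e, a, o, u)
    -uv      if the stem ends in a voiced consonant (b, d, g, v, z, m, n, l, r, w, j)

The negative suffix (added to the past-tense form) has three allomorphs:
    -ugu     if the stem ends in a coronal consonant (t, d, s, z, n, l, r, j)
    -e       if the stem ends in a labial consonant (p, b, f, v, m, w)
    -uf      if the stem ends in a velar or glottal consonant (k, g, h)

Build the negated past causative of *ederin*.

ederinmuwesugu

*ederin*: final consonant = /n/, a nasal → -mu → *ederinmu*.
The final sound of the causative form *ederinmu* is /u/, which is a vowel, so the past-tense suffix is -wes, giving *ederinmuwes*.
Since the final consonant of the past-tense form *ederinmuwes* is /s/ (coronal), it takes -ugu, giving *ederinmuwesugu*.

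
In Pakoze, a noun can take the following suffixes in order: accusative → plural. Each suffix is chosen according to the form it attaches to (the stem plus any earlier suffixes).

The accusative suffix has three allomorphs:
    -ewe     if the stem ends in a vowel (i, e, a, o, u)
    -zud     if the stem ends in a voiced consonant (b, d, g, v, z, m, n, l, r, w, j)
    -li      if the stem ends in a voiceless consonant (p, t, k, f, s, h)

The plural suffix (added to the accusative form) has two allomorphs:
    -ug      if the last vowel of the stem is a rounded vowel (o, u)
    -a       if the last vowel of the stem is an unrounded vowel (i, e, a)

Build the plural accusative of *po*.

poewea

*po* — final sound /o/ (a vowel) → -ewe → *poewe*.
The accusative form *poewe*: last vowel = /e/, an unrounded vowel → -a → *poewea*.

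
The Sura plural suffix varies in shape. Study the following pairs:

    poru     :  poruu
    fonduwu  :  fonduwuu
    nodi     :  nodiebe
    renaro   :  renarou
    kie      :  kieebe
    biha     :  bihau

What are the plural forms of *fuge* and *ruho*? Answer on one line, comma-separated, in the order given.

fugeebe, ruhou

Looking at the last vowel of each stem: -ebe when the last vowel of the stem is a front vowel (*nodi*, *kie*); -u when the last vowel of the stem is a back vowel (*poru*, *fonduwu*, *renaro*, *biha*).
*fuge* — last vowel /e/ (a front vowel) → -ebe → *fugeebe*.
The last vowel of *ruho* is /o/, which is a back vowel, so the suffix is -u, giving *ruhou*.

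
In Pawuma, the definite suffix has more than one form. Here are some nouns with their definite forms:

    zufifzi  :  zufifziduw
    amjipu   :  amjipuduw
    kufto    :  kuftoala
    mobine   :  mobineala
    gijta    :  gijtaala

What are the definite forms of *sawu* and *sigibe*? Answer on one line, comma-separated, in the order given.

Looking at the last vowel of each stem: -duw when the last vowel of the stem is a high vowel (*zufifzi*, *amjipu*); -ala when the last vowel of the stem is a non-high vowel (*kufto*, *mobine*, *gijta*).
Since the last vowel of *sawu* is /u/ (a high vowel), it takes -duw, giving *sawuduw*.
*sigibe* — last vowel /e/ (a non-high vowel) → -ala → *sigibeala*.

sawuduw, sigibeala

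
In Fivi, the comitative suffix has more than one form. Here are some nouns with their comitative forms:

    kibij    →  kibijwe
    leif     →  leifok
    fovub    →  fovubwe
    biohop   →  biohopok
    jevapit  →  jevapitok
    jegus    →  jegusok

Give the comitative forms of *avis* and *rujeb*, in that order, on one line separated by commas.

avisok, rujebwe

The alternation tracks the final consonant of the stem — -ok when the stem ends in a voiceless consonant (*leif*, *biohop*, *jevapit*, *jegus*); -we when the stem ends in a voiced consonant (*kibij*, *fovub*).
*avis* — final consonant /s/ (voiceless) → -ok → *avisok*.
*rujeb*: final consonant = /b/, voiced → -we → *rujebwe*.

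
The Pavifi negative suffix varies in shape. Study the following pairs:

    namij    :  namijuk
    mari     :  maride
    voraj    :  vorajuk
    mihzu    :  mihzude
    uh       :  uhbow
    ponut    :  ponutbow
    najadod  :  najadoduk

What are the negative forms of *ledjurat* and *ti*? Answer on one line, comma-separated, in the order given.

ledjuratbow, tide

The pattern is voicing of the final sound: -bow when the stem ends in a voiceless consonant (*uh*, *ponut*); -uk when the stem ends in a voiced consonant (*namij*, *voraj*, *najadod*); -de when the stem ends in a vowel (*mari*, *mihzu*).
Since the final sound of *ledjurat* is /t/ (a voiceless consonant), it takes -bow, giving *ledjuratbow*.
*ti*: final sound = /i/, a vowel → -de → *tide*.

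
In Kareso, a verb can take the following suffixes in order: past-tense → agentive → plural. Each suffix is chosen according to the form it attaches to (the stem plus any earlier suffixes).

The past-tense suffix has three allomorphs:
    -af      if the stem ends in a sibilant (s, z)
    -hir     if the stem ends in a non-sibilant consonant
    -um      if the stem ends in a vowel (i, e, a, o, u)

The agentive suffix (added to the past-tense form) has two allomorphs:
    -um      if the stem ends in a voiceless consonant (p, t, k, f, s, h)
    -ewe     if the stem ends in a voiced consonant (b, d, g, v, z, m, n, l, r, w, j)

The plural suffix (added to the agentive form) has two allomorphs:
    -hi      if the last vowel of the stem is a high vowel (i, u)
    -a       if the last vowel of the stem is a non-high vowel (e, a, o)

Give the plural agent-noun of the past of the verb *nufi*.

*nufi*: final sound = /i/, a vowel → -um → *nufium*.
Since the final consonant of the past-tense form *nufium* is /m/ (voiced), it takes -ewe, giving *nufiumewe*.
The last vowel of the agentive form *nufiumewe* is /e/, which is a non-high vowel, so the plural suffix is -a, giving *nufiumewea*.

nufiumewea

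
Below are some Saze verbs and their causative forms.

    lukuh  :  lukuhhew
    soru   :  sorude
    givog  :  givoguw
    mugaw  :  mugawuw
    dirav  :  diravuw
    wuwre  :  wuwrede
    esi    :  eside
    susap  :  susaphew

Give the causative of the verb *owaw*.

owawuw

The suffix is conditioned by the final sound: -hew when the stem ends in a voiceless consonant (*lukuh*, *susap*); -uw when the stem ends in a voiced consonant (*givog*, *mugaw*, *dirav*); -de when the stem ends in a vowel (*soru*, *wuwre*, *esi*).
*owaw*: final sound = /w/, a voiced consonant → -uw → *owawuw*.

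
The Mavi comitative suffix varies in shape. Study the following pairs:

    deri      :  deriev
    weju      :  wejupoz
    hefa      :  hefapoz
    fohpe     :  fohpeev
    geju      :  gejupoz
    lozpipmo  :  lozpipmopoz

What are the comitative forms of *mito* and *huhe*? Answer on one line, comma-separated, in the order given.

mitopoz, huheev

The pattern is front/back vowel harmony: -ev when the last vowel of the stem is a front vowel (*deri*, *fohpe*); -poz when the last vowel of the stem is a back vowel (*weju*, *hefa*, *geju*, *lozpipmo*).
The last vowel of *mito* is /o/, which is a back vowel, so the suffix is -poz, giving *mitopoz*.
The last vowel of *huhe* is /e/, which is a front vowel, so the suffix is -ev, giving *huheev*.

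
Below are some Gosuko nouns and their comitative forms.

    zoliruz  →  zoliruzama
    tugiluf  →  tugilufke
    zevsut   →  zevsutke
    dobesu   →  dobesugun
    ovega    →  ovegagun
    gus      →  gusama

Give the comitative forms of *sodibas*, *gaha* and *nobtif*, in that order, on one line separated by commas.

sodibasama, gahagun, nobtifke

The suffix is conditioned by the final sound: -ama when the stem ends in a sibilant (*zoliruz*, *gus*); -ke when the stem ends in a non-sibilant consonant (*tugiluf*, *zevsut*); -gun when the stem ends in a vowel (*dobesu*, *ovega*).
Since the final sound of *sodibas* is /s/ (a sibilant), it takes -ama, giving *sodibasama*.
*gaha* — final sound /a/ (a vowel) → -gun → *gahagun*.
The final sound of *nobtif* is /f/, which is a non-sibilant consonant, so the suffix is -ke, giving *nobtifke*.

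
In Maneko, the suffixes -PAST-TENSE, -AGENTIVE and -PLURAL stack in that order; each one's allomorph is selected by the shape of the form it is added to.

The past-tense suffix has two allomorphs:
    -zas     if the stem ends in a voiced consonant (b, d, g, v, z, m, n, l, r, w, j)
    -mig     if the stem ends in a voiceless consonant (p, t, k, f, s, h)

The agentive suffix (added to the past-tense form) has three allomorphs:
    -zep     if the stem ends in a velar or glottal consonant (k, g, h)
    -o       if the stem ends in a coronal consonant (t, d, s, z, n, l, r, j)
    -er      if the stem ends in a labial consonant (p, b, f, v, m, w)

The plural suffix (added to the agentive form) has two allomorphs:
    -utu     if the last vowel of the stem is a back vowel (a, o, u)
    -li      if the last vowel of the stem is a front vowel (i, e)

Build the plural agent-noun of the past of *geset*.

gesetmigzepli

*geset* — final consonant /t/ (voiceless) → -mig → *gesetmig*.
The final consonant of the past-tense form *gesetmig* is /g/, which is velar/glottal, so the agentive suffix is -zep, giving *gesetmigzep*.
Since the last vowel of the agentive form *gesetmigzep* is /e/ (a front vowel), it takes -li, giving *gesetmigzepli*.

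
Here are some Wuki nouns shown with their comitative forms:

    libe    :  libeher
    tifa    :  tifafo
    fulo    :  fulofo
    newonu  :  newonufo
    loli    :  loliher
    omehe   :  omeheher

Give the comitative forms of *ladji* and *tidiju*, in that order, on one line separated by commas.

ladjiher, tidijufo

The pattern is front/back vowel harmony: -her when the last vowel of the stem is a front vowel (*libe*, *loli*, *omehe*); -fo when the last vowel of the stem is a back vowel (*tifa*, *fulo*, *newonu*).
The last vowel of *ladji* is /i/, which is a front vowel, so the suffix is -her, giving *ladjiher*.
Since the last vowel of *tidiju* is /u/ (a back vowel), it takes -fo, giving *tidijufo*.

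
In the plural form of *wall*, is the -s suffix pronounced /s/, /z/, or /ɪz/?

/z/

The stem *wall* ends in a voiced non-sibilant sound.
The plural suffix surfaces as /ɪz/ after sibilants, /s/ after other voiceless consonants, and /z/ after other voiced sounds.
So the plural -s on *wall* is pronounced /z/.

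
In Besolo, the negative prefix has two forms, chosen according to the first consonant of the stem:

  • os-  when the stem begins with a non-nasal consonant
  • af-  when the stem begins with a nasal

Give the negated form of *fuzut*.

Since the first consonant of *fuzut* is /f/ (non-nasal), it takes os-, giving *osfuzut*.

osfuzut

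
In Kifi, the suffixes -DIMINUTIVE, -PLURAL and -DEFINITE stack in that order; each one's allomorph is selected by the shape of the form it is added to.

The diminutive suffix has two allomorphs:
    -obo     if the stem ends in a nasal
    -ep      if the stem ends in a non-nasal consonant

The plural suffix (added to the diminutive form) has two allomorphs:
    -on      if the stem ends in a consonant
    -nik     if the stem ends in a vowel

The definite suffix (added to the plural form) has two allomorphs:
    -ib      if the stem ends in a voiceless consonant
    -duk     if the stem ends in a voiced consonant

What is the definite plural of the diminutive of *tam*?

*tam*: final consonant = /m/, a nasal → -obo → *tamobo*.
The diminutive form *tamobo* — final sound /o/ (a vowel) → -nik → *tamobonik*.
The plural form *tamobonik*: final consonant = /k/, voiceless → -ib → *tamobonikib*.

tamobonikib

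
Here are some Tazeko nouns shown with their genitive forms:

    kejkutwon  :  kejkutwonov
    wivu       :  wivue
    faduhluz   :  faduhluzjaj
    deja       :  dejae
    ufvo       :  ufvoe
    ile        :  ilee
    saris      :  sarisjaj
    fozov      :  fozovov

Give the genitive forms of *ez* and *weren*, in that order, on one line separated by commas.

ezjaj, werenov

The alternation tracks the final sound of the stem — -jaj when the stem ends in a sibilant (*faduhluz*, *saris*); -ov when the stem ends in a non-sibilant consonant (*kejkutwon*, *fozov*); -e when the stem ends in a vowel (*wivu*, *deja*, *ufvo*, *ile*).
*ez*: final sound = /z/, a sibilant → -jaj → *ezjaj*.
Since the final sound of *weren* is /n/ (a non-sibilant consonant), it takes -ov, giving *werenov*.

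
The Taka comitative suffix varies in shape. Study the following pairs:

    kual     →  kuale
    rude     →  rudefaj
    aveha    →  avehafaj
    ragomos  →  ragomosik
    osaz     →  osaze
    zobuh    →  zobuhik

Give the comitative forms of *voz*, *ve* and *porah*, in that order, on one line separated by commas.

voze, vefaj, porahik

The pattern is voicing of the final sound: -ik when the stem ends in a voiceless consonant (*ragomos*, *zobuh*); -e when the stem ends in a voiced consonant (*kual*, *osaz*); -faj when the stem ends in a vowel (*rude*, *aveha*).
*voz*: final sound = /z/, a voiced consonant → -e → *voze*.
*ve* — final sound /e/ (a vowel) → -faj → *vefaj*.
Since the final sound of *porah* is /h/ (a voiceless consonant), it takes -ik, giving *porahik*.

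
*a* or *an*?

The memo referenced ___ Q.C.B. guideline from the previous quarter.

The indefinite article is chosen by the initial *sound* of the following word, not its spelling.
The initialism *Q.C.B.* is read letter by letter; the first letter, Q, is pronounced /kjuː/, which begins with a consonant sound.
So the article is *a*: The memo referenced a Q.C.B. guideline from the previous quarter.

a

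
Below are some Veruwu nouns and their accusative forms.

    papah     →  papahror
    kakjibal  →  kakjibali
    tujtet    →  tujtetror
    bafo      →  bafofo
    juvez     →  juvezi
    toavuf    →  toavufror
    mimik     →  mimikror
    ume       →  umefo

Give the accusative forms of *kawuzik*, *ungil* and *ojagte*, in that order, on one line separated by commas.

kawuzikror, ungili, ojagtefo

The alternation tracks the final sound of the stem — -ror when the stem ends in a voiceless consonant (*papah*, *tujtet*, *toavuf*, *mimik*); -i when the stem ends in a voiced consonant (*kakjibal*, *juvez*); -fo when the stem ends in a vowel (*bafo*, *ume*).
Since the final sound of *kawuzik* is /k/ (a voiceless consonant), it takes -ror, giving *kawuzikror*.
Since the final sound of *ungil* is /l/ (a voiced consonant), it takes -i, giving *ungili*.
*ojagte*: final sound = /e/, a vowel → -fo → *ojagtefo*.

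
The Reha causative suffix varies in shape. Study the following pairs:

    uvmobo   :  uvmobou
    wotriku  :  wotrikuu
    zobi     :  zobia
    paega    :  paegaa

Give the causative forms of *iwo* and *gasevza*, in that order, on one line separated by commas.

Looking at the last vowel of each stem: -u when the last vowel of the stem is a rounded vowel (*uvmobo*, *wotriku*); -a when the last vowel of the stem is an unrounded vowel (*zobi*, *paega*).
Since the last vowel of *iwo* is /o/ (a rounded vowel), it takes -u, giving *iwou*.
Since the last vowel of *gasevza* is /a/ (an unrounded vowel), it takes -a, giving *gasevzaa*.

iwou, gasevzaa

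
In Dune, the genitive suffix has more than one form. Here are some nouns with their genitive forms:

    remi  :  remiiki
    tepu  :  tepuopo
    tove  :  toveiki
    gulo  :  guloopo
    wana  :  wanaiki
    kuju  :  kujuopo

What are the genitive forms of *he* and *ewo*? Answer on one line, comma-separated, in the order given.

Looking at the last vowel of each stem: -opo when the last vowel of the stem is a rounded vowel (*tepu*, *gulo*, *kuju*); -iki when the last vowel of the stem is an unrounded vowel (*remi*, *tove*, *wana*).
Since the last vowel of *he* is /e/ (an unrounded vowel), it takes -iki, giving *heiki*.
The last vowel of *ewo* is /o/, which is a rounded vowel, so the suffix is -opo, giving *ewoopo*.

heiki, ewoopo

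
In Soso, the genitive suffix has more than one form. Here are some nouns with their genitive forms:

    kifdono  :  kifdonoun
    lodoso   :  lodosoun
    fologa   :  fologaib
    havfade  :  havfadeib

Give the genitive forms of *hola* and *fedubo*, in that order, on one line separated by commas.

holaib, feduboun

The alternation tracks the last vowel of the stem — -un when the last vowel of the stem is a rounded vowel (*kifdono*, *lodoso*); -ib when the last vowel of the stem is an unrounded vowel (*fologa*, *havfade*).
*hola*: last vowel = /a/, an unrounded vowel → -ib → *holaib*.
The last vowel of *fedubo* is /o/, which is a rounded vowel, so the suffix is -un, giving *feduboun*.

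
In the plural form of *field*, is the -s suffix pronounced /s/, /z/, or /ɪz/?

The stem *field* ends in a voiced non-sibilant sound.
The plural suffix surfaces as /ɪz/ after sibilants, /s/ after other voiceless consonants, and /z/ after other voiced sounds.
So the plural -s on *field* is pronounced /z/.

/z/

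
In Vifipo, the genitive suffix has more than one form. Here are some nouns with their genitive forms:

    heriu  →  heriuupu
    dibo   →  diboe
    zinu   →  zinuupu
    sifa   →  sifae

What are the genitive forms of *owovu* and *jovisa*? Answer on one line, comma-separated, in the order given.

owovuupu, jovisae

The alternation tracks the last vowel of the stem — -upu when the last vowel of the stem is a high vowel (*heriu*, *zinu*); -e when the last vowel of the stem is a non-high vowel (*dibo*, *sifa*).
*owovu*: last vowel = /u/, a high vowel → -upu → *owovuupu*.
*jovisa*: last vowel = /a/, a non-high vowel → -e → *jovisae*.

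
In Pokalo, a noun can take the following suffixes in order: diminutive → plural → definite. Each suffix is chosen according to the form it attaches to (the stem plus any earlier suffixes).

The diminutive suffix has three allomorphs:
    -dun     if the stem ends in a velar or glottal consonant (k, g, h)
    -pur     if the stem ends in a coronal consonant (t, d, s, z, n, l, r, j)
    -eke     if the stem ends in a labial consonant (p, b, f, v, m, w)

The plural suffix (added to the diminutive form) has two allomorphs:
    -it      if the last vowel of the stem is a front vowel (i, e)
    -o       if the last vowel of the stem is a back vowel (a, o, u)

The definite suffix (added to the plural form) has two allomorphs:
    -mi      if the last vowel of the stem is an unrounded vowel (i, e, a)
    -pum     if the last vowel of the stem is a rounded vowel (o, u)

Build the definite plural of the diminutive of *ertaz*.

ertazpuropum

The final consonant of *ertaz* is /z/, which is coronal, so the diminutive suffix is -pur, giving *ertazpur*.
The diminutive form *ertazpur* — last vowel /u/ (a back vowel) → -o → *ertazpuro*.
The plural form *ertazpuro*: last vowel = /o/, a rounded vowel → -pum → *ertazpuropum*.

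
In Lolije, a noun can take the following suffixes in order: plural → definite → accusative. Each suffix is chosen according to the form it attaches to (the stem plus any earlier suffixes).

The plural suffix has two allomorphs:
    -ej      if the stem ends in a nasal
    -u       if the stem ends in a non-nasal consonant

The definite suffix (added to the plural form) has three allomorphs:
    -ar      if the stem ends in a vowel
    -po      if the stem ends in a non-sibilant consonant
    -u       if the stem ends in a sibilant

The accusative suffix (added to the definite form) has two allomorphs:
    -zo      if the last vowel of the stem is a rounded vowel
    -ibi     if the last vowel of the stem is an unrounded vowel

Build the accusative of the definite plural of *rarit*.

Since the final consonant of *rarit* is /t/ (non-nasal), it takes -u, giving *raritu*.
The plural form *raritu*: final sound = /u/, a vowel → -ar → *rarituar*.
The definite form *rarituar* — last vowel /a/ (an unrounded vowel) → -ibi → *rarituaribi*.

rarituaribi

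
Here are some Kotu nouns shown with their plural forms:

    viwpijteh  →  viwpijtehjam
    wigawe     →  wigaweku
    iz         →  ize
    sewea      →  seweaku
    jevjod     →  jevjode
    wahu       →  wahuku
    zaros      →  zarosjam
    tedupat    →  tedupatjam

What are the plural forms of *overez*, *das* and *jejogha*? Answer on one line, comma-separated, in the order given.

overeze, dasjam, jejoghaku

Looking at the final sound of each stem: -jam when the stem ends in a voiceless consonant (*viwpijteh*, *zaros*, *tedupat*); -e when the stem ends in a voiced consonant (*iz*, *jevjod*); -ku when the stem ends in a vowel (*wigawe*, *sewea*, *wahu*).
*overez* — final sound /z/ (a voiced consonant) → -e → *overeze*.
*das*: final sound = /s/, a voiceless consonant → -jam → *dasjam*.
*jejogha* — final sound /a/ (a vowel) → -ku → *jejoghaku*.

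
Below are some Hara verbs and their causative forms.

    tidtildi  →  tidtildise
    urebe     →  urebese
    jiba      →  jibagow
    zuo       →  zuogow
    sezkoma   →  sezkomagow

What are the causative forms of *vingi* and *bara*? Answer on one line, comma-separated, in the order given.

The alternation tracks the last vowel of the stem — -se when the last vowel of the stem is a front vowel (*tidtildi*, *urebe*); -gow when the last vowel of the stem is a back vowel (*jiba*, *zuo*, *sezkoma*).
*vingi* — last vowel /i/ (a front vowel) → -se → *vingise*.
The last vowel of *bara* is /a/, which is a back vowel, so the suffix is -gow, giving *baragow*.

vingise, baragow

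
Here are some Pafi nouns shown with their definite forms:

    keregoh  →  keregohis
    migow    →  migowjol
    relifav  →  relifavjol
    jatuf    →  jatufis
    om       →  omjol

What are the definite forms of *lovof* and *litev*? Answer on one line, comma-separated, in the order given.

lovofis, litevjol

The pattern is voicing of the final consonant: -is when the stem ends in a voiceless consonant (*keregoh*, *jatuf*); -jol when the stem ends in a voiced consonant (*migow*, *relifav*, *om*).
Since the final consonant of *lovof* is /f/ (voiceless), it takes -is, giving *lovofis*.
Since the final consonant of *litev* is /v/ (voiced), it takes -jol, giving *litevjol*.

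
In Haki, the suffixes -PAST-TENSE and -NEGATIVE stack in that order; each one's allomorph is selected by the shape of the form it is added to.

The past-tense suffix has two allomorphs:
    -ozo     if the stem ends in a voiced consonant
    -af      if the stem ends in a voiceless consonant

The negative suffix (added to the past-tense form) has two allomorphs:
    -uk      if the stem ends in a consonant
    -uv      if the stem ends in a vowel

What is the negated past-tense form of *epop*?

*epop* — final consonant /p/ (voiceless) → -af → *epopaf*.
Since the final sound of the past-tense form *epopaf* is /f/ (a consonant), it takes -uk, giving *epopafuk*.

epopafuk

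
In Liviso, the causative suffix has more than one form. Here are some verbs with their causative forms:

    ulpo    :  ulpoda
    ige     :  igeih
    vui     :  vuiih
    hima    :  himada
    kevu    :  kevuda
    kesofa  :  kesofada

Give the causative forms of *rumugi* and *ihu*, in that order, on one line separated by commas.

rumugiih, ihuda

Looking at the last vowel of each stem: -ih when the last vowel of the stem is a front vowel (*ige*, *vui*); -da when the last vowel of the stem is a back vowel (*ulpo*, *hima*, *kevu*, *kesofa*).
The last vowel of *rumugi* is /i/, which is a front vowel, so the suffix is -ih, giving *rumugiih*.
Since the last vowel of *ihu* is /u/ (a back vowel), it takes -da, giving *ihuda*.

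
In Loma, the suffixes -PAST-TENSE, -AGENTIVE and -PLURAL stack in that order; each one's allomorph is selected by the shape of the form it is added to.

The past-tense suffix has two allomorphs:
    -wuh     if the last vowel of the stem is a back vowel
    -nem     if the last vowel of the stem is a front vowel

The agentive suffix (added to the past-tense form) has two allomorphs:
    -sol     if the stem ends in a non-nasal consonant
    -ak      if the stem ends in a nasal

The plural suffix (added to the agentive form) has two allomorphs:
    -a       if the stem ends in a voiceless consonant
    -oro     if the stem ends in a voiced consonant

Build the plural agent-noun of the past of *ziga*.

*ziga* — last vowel /a/ (a back vowel) → -wuh → *zigawuh*.
The past-tense form *zigawuh*: final consonant = /h/, non-nasal → -sol → *zigawuhsol*.
The agentive form *zigawuhsol*: final consonant = /l/, voiced → -oro → *zigawuhsoloro*.

zigawuhsoloro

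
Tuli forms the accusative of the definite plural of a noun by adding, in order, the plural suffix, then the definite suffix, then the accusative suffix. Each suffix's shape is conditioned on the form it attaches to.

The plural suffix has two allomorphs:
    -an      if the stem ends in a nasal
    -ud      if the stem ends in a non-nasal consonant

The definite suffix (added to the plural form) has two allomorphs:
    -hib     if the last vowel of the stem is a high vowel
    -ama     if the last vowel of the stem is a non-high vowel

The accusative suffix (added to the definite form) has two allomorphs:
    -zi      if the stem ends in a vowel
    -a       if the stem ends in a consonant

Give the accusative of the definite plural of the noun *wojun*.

wojunanamazi

The final consonant of *wojun* is /n/, which is a nasal, so the plural suffix is -an, giving *wojunan*.
Since the last vowel of the plural form *wojunan* is /a/ (a non-high vowel), it takes -ama, giving *wojunanama*.
The definite form *wojunanama* — final sound /a/ (a vowel) → -zi → *wojunanamazi*.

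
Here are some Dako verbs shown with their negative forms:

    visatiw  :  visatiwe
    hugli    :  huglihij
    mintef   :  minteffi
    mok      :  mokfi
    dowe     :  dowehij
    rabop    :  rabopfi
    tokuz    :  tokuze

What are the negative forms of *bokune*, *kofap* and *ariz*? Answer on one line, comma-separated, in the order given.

The alternation tracks the final sound of the stem — -fi when the stem ends in a voiceless consonant (*mintef*, *mok*, *rabop*); -e when the stem ends in a voiced consonant (*visatiw*, *tokuz*); -hij when the stem ends in a vowel (*hugli*, *dowe*).
*bokune*: final sound = /e/, a vowel → -hij → *bokunehij*.
The final sound of *kofap* is /p/, which is a voiceless consonant, so the suffix is -fi, giving *kofapfi*.
*ariz*: final sound = /z/, a voiced consonant → -e → *arize*.

bokunehij, kofapfi, arize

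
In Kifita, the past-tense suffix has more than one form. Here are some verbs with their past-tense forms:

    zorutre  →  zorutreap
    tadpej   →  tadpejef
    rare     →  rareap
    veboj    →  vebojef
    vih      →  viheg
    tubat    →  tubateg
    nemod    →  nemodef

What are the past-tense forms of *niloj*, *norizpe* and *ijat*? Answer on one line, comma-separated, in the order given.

nilojef, norizpeap, ijateg

The pattern is voicing of the final sound: -eg when the stem ends in a voiceless consonant (*vih*, *tubat*); -ef when the stem ends in a voiced consonant (*tadpej*, *veboj*, *nemod*); -ap when the stem ends in a vowel (*zorutre*, *rare*).
The final sound of *niloj* is /j/, which is a voiced consonant, so the suffix is -ef, giving *nilojef*.
*norizpe*: final sound = /e/, a vowel → -ap → *norizpeap*.
*ijat*: final sound = /t/, a voiceless consonant → -eg → *ijateg*.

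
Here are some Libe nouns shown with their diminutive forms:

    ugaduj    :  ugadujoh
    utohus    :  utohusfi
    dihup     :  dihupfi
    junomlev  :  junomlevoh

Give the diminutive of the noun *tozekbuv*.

Looking at the final consonant of each stem: -fi when the stem ends in a voiceless consonant (*utohus*, *dihup*); -oh when the stem ends in a voiced consonant (*ugaduj*, *junomlev*).
Since the final consonant of *tozekbuv* is /v/ (voiced), it takes -oh, giving *tozekbuvoh*.

tozekbuvoh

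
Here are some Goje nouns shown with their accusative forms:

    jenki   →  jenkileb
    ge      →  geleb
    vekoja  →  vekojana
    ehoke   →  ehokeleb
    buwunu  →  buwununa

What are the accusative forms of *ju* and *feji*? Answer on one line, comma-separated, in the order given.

juna, fejileb

Looking at the last vowel of each stem: -leb when the last vowel of the stem is a front vowel (*jenki*, *ge*, *ehoke*); -na when the last vowel of the stem is a back vowel (*vekoja*, *buwunu*).
*ju* — last vowel /u/ (a back vowel) → -na → *juna*.
*feji*: last vowel = /i/, a front vowel → -leb → *fejileb*.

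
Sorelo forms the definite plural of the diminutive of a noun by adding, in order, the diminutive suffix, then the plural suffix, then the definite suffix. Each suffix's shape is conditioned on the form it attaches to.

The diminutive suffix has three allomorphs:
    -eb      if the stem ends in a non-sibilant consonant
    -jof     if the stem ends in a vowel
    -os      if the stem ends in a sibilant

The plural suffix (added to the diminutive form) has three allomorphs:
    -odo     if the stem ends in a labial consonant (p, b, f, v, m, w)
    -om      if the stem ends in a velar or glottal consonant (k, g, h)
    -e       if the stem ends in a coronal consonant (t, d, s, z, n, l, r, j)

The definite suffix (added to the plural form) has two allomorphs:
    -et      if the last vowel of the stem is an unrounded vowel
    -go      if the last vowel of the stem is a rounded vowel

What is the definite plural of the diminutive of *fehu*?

Since the final sound of *fehu* is /u/ (a vowel), it takes -jof, giving *fehujof*.
The diminutive form *fehujof* — final consonant /f/ (labial) → -odo → *fehujofodo*.
Since the last vowel of the plural form *fehujofodo* is /o/ (a rounded vowel), it takes -go, giving *fehujofodogo*.

fehujofodogo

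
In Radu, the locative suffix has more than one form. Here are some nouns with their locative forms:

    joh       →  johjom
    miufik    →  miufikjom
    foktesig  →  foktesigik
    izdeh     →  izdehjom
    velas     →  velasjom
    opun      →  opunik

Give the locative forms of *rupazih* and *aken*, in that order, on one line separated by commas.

Looking at the final consonant of each stem: -jom when the stem ends in a voiceless consonant (*joh*, *miufik*, *izdeh*, *velas*); -ik when the stem ends in a voiced consonant (*foktesig*, *opun*).
Since the final consonant of *rupazih* is /h/ (voiceless), it takes -jom, giving *rupazihjom*.
Since the final consonant of *aken* is /n/ (voiced), it takes -ik, giving *akenik*.

rupazihjom, akenik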